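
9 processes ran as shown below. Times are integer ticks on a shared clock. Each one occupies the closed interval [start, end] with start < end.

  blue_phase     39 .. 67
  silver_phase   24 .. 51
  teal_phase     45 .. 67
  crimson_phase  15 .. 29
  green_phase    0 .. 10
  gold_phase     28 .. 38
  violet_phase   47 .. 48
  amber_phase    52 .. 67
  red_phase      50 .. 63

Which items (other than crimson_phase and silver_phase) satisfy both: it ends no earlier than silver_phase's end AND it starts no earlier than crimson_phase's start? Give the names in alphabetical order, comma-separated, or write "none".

Conditions: its end is no earlier than silver_phase's end (X.end >= 51) AND its start is no earlier than crimson_phase's start (X.start >= 15).
amber_phase: end 67 >= 51? ✓; start 52 >= 15? ✓ → yes.
blue_phase: end 67 >= 51? ✓; start 39 >= 15? ✓ → yes.
gold_phase: end 38 >= 51? ✗; start 28 >= 15? ✓ → no.
green_phase: end 10 >= 51? ✗; start 0 >= 15? ✗ → no.
red_phase: end 63 >= 51? ✓; start 50 >= 15? ✓ → yes.
teal_phase: end 67 >= 51? ✓; start 45 >= 15? ✓ → yes.
violet_phase: end 48 >= 51? ✗; start 47 >= 15? ✓ → no.
Result: amber_phase, blue_phase, red_phase, teal_phase.

amber_phase, blue_phase, red_phase, teal_phase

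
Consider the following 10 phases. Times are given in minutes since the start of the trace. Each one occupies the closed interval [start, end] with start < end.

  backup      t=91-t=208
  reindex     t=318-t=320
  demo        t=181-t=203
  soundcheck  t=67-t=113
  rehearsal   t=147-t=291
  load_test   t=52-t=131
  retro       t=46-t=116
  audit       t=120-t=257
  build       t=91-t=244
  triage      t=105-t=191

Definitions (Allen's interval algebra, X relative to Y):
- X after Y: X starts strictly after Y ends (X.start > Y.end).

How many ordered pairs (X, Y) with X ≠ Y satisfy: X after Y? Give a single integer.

17

Checking all 90 ordered pairs for relation 'after'; matching pairs in alphabetical order:
(audit, retro): audit after retro ✓
(audit, soundcheck): audit after soundcheck ✓
(demo, load_test): demo after load_test ✓
(demo, retro): demo after retro ✓
(demo, soundcheck): demo after soundcheck ✓
(rehearsal, load_test): rehearsal after load_test ✓
(rehearsal, retro): rehearsal after retro ✓
(rehearsal, soundcheck): rehearsal after soundcheck ✓
(reindex, audit): reindex after audit ✓
(reindex, backup): reindex after backup ✓
(reindex, build): reindex after build ✓
(reindex, demo): reindex after demo ✓
(reindex, load_test): reindex after load_test ✓
(reindex, rehearsal): reindex after rehearsal ✓
(reindex, retro): reindex after retro ✓
(reindex, soundcheck): reindex after soundcheck ✓
(reindex, triage): reindex after triage ✓
Count: 17.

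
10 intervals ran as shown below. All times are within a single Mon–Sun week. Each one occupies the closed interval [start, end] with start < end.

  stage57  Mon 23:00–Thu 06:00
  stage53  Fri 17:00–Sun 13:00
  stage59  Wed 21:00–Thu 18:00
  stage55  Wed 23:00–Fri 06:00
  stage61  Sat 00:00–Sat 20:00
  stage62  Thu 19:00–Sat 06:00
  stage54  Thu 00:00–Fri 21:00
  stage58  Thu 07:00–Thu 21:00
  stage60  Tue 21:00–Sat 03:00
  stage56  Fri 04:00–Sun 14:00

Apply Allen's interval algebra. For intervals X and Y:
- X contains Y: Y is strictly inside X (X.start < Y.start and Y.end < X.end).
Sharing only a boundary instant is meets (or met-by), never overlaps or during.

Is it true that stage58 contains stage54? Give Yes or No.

stage58 = [Thu 07:00, Thu 21:00], stage54 = [Thu 00:00, Fri 21:00].
Actual relation of stage58 to stage54: during.
Asked whether 'contains' holds → No.

No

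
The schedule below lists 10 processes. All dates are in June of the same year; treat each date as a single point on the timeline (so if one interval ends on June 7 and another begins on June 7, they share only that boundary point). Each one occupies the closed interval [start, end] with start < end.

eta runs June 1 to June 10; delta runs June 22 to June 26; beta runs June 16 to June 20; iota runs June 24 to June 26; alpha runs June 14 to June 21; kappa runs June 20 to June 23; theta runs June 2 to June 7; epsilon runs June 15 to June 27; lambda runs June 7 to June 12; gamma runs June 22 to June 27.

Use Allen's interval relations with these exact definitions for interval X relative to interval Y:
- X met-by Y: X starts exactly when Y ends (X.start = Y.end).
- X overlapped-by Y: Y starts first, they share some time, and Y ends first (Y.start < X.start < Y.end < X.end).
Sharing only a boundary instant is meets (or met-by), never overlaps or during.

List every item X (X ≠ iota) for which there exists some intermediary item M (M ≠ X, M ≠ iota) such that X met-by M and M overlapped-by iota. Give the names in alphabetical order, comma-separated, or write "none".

none

Target iota = [June 24, June 26].
Intermediaries M with M overlapped-by iota: none.
Union: none.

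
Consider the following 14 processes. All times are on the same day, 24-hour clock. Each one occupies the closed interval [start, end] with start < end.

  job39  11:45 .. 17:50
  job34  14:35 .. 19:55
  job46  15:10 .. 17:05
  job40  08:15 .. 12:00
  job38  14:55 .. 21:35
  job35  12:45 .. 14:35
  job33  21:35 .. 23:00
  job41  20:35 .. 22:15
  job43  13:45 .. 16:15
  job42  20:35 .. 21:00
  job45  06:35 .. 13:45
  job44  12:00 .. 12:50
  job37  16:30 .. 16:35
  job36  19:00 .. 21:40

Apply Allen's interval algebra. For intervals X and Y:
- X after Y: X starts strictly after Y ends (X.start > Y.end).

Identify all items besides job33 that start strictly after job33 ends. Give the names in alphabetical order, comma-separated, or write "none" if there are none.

Target job33 = [21:35, 23:00].
job34 [14:35, 19:55] → before → no.
job35 [12:45, 14:35] → before → no.
job36 [19:00, 21:40] → overlaps → no.
job37 [16:30, 16:35] → before → no.
job38 [14:55, 21:35] → meets → no.
job39 [11:45, 17:50] → before → no.
job40 [08:15, 12:00] → before → no.
job41 [20:35, 22:15] → overlaps → no.
job42 [20:35, 21:00] → before → no.
job43 [13:45, 16:15] → before → no.
job44 [12:00, 12:50] → before → no.
job45 [06:35, 13:45] → before → no.
job46 [15:10, 17:05] → before → no.
Result: none.

none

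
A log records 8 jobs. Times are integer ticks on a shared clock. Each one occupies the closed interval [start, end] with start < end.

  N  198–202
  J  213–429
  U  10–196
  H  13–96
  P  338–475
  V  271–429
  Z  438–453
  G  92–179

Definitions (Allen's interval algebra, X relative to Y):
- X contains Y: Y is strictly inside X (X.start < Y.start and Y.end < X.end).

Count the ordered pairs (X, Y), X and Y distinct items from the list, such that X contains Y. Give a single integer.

3

Checking all 56 ordered pairs for relation 'contains'; matching pairs in alphabetical order:
(P, Z): P contains Z ✓
(U, G): U contains G ✓
(U, H): U contains H ✓
Count: 3.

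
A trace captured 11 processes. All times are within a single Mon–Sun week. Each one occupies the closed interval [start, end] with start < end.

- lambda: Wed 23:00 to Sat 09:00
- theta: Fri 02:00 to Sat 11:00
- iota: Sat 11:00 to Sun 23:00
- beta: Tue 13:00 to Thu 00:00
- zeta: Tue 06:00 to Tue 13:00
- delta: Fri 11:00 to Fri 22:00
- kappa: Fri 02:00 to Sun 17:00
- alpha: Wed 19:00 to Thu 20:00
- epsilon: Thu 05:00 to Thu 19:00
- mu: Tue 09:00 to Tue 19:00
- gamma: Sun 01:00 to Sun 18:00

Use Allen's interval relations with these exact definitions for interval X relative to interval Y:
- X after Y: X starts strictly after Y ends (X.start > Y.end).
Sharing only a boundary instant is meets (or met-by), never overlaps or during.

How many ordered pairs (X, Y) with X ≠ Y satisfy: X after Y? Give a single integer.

37

Checking all 110 ordered pairs for relation 'after'; matching pairs in alphabetical order:
(alpha, mu): alpha after mu ✓
(alpha, zeta): alpha after zeta ✓
(delta, alpha): delta after alpha ✓
(delta, beta): delta after beta ✓
(delta, epsilon): delta after epsilon ✓
(delta, mu): delta after mu ✓
(delta, zeta): delta after zeta ✓
(epsilon, beta): epsilon after beta ✓
(epsilon, mu): epsilon after mu ✓
(epsilon, zeta): epsilon after zeta ✓
(gamma, alpha): gamma after alpha ✓
(gamma, beta): gamma after beta ✓
(gamma, delta): gamma after delta ✓
(gamma, epsilon): gamma after epsilon ✓
(gamma, lambda): gamma after lambda ✓
(gamma, mu): gamma after mu ✓
(gamma, theta): gamma after theta ✓
(gamma, zeta): gamma after zeta ✓
(iota, alpha): iota after alpha ✓
(iota, beta): iota after beta ✓
(iota, delta): iota after delta ✓
(iota, epsilon): iota after epsilon ✓
(iota, lambda): iota after lambda ✓
(iota, mu): iota after mu ✓
... plus 13 further pairs not listed.
Count: 37.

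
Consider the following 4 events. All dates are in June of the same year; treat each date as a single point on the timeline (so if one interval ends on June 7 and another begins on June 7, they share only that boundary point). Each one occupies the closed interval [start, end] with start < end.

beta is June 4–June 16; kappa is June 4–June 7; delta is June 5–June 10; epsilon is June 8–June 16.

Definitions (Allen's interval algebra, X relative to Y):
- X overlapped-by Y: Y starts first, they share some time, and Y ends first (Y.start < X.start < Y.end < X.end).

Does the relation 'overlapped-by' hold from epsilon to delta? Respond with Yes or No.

Yes

epsilon = [June 8, June 16], delta = [June 5, June 10].
Actual relation of epsilon to delta: overlapped-by.
Asked whether 'overlapped-by' holds → Yes.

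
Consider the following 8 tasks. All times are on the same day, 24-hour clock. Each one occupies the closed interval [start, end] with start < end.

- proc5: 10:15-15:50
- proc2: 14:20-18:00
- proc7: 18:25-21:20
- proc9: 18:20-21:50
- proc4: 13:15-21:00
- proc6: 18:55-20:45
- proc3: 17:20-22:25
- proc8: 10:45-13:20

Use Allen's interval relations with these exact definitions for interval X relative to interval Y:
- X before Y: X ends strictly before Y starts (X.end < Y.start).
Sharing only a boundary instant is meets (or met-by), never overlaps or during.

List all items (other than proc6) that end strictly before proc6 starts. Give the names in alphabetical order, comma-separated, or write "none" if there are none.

proc2, proc5, proc8

Target proc6 = [18:55, 20:45].
proc2 [14:20, 18:00] → before → yes.
proc3 [17:20, 22:25] → contains → no.
proc4 [13:15, 21:00] → contains → no.
proc5 [10:15, 15:50] → before → yes.
proc7 [18:25, 21:20] → contains → no.
proc8 [10:45, 13:20] → before → yes.
proc9 [18:20, 21:50] → contains → no.
Result: proc2, proc5, proc8.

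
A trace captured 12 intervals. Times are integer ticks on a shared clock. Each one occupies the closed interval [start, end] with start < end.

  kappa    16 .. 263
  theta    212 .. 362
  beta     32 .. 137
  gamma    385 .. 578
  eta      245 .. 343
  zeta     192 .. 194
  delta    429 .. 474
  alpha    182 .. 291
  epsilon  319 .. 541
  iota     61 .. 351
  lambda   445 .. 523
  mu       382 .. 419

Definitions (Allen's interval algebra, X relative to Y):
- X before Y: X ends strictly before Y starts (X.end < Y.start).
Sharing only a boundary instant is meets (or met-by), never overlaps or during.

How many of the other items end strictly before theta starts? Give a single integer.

Target theta = [212, 362].
alpha [182, 291] → overlaps → no.
beta [32, 137] → before → counts.
delta [429, 474] → after → no.
epsilon [319, 541] → overlapped-by → no.
eta [245, 343] → during → no.
gamma [385, 578] → after → no.
iota [61, 351] → overlaps → no.
kappa [16, 263] → overlaps → no.
lambda [445, 523] → after → no.
mu [382, 419] → after → no.
zeta [192, 194] → before → counts.
Total: 2.

2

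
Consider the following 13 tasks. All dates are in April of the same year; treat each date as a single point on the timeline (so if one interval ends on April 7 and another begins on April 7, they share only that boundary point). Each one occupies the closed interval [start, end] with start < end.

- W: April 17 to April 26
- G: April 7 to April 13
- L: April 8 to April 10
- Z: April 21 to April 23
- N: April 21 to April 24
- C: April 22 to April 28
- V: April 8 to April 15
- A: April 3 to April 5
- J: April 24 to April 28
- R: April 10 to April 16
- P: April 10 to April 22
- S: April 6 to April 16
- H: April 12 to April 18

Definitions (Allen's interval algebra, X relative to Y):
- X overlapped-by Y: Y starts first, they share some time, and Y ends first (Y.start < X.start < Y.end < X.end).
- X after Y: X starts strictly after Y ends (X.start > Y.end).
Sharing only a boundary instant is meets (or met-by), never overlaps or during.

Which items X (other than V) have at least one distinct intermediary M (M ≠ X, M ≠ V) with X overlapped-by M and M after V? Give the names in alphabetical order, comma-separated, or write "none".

C, J

Target V = [April 8, April 15].
Intermediaries M with M after V: C, J, N, W, Z.
Via C — items with X overlapped-by C: none.
Via J — items with X overlapped-by J: none.
Via N — items with X overlapped-by N: C.
Via W — items with X overlapped-by W: C, J.
Via Z — items with X overlapped-by Z: C.
Union: C, J.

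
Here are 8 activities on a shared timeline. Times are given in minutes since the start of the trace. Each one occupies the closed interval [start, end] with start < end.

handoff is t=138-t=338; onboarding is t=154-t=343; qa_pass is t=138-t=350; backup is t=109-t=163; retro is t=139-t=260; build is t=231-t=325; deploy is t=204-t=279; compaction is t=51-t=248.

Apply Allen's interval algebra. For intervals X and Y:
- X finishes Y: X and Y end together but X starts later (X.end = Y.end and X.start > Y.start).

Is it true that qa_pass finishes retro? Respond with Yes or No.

No

qa_pass = [t=138, t=350], retro = [t=139, t=260].
Actual relation of qa_pass to retro: contains.
Asked whether 'finishes' holds → No.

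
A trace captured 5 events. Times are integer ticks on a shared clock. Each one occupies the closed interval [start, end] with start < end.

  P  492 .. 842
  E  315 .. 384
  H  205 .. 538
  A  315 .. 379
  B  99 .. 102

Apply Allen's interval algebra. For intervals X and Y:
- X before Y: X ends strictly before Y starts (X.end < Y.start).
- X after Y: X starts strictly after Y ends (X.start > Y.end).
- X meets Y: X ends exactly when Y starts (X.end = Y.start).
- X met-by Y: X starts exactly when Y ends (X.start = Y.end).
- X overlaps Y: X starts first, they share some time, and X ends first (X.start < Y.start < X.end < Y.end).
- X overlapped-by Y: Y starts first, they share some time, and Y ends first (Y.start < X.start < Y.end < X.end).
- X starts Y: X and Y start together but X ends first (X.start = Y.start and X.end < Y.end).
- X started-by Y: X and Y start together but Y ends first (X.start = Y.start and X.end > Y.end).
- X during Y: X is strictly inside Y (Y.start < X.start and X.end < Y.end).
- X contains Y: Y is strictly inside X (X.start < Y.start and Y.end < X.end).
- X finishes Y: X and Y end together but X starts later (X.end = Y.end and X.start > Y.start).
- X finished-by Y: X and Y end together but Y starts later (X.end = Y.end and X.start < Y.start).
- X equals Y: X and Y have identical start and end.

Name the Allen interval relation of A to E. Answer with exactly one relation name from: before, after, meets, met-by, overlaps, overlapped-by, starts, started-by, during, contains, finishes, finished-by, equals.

starts

A = [315, 379]; E = [315, 384].
Compare endpoints: A.start = E.start, A.start < E.end, A.end > E.start, A.end < E.end.
That pattern is 'starts'.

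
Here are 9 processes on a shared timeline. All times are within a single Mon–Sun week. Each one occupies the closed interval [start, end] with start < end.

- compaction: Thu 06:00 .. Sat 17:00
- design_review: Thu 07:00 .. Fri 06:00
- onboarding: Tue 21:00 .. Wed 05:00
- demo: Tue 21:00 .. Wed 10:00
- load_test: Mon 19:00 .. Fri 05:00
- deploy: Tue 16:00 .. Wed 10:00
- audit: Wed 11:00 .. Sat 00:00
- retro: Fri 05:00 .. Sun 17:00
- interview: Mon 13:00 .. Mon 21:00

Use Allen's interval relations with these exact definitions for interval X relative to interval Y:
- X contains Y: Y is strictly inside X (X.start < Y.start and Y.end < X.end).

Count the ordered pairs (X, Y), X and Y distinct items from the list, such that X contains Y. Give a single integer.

Checking all 72 ordered pairs for relation 'contains'; matching pairs in alphabetical order:
(audit, design_review): audit contains design_review ✓
(compaction, design_review): compaction contains design_review ✓
(deploy, onboarding): deploy contains onboarding ✓
(load_test, demo): load_test contains demo ✓
(load_test, deploy): load_test contains deploy ✓
(load_test, onboarding): load_test contains onboarding ✓
Count: 6.

6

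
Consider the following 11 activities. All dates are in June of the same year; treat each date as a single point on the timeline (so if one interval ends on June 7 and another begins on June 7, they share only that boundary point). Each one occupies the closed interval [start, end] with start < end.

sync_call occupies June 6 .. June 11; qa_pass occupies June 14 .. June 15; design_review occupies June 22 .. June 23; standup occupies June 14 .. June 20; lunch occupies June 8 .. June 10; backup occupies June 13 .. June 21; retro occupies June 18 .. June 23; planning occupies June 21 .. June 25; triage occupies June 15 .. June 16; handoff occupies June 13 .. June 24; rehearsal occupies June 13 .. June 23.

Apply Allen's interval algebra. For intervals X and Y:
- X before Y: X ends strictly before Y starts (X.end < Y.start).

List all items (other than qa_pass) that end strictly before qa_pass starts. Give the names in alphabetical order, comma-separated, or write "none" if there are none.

lunch, sync_call

Target qa_pass = [June 14, June 15].
backup [June 13, June 21] → contains → no.
design_review [June 22, June 23] → after → no.
handoff [June 13, June 24] → contains → no.
lunch [June 8, June 10] → before → yes.
planning [June 21, June 25] → after → no.
rehearsal [June 13, June 23] → contains → no.
retro [June 18, June 23] → after → no.
standup [June 14, June 20] → started-by → no.
sync_call [June 6, June 11] → before → yes.
triage [June 15, June 16] → met-by → no.
Result: lunch, sync_call.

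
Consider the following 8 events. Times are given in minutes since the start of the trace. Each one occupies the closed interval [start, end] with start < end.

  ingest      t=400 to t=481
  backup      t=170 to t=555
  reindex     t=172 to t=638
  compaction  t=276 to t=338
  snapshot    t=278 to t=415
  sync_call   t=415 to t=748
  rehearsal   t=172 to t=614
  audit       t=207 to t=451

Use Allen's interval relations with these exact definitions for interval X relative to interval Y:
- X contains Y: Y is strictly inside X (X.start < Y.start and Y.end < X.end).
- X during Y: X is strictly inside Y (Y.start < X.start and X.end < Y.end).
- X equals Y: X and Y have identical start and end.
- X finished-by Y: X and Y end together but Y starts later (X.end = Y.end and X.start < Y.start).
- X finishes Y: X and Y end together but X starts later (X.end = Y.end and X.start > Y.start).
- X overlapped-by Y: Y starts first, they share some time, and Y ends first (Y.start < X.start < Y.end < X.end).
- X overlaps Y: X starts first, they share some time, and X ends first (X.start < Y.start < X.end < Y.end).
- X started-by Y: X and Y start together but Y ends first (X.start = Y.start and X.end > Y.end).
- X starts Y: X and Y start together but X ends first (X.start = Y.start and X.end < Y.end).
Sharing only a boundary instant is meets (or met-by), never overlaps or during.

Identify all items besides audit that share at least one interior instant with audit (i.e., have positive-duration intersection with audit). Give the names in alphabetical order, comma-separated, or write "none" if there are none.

Target audit = [t=207, t=451].
backup [t=170, t=555] → contains → yes.
compaction [t=276, t=338] → during → yes.
ingest [t=400, t=481] → overlapped-by → yes.
rehearsal [t=172, t=614] → contains → yes.
reindex [t=172, t=638] → contains → yes.
snapshot [t=278, t=415] → during → yes.
sync_call [t=415, t=748] → overlapped-by → yes.
Result: backup, compaction, ingest, rehearsal, reindex, snapshot, sync_call.

backup, compaction, ingest, rehearsal, reindex, snapshot, sync_call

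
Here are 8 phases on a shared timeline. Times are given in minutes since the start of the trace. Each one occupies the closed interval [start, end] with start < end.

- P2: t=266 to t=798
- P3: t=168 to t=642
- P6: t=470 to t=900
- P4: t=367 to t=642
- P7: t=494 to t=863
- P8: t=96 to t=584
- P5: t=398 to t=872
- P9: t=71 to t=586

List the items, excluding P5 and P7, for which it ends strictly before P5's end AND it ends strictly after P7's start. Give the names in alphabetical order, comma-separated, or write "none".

P2, P3, P4, P8, P9

Conditions: its end is strictly before P5's end (X.end < t=872) AND its end is strictly after P7's start (X.end > t=494).
P2: end t=798 < t=872? ✓; end t=798 > t=494? ✓ → yes.
P3: end t=642 < t=872? ✓; end t=642 > t=494? ✓ → yes.
P4: end t=642 < t=872? ✓; end t=642 > t=494? ✓ → yes.
P6: end t=900 < t=872? ✗; end t=900 > t=494? ✓ → no.
P8: end t=584 < t=872? ✓; end t=584 > t=494? ✓ → yes.
P9: end t=586 < t=872? ✓; end t=586 > t=494? ✓ → yes.
Result: P2, P3, P4, P8, P9.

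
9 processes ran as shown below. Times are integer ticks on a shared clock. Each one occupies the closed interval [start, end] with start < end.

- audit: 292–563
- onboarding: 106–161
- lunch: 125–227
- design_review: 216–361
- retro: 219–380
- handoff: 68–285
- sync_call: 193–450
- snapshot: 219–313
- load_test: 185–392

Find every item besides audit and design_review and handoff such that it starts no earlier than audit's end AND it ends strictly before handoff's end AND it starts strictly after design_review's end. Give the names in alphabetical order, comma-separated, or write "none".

Conditions: its start is no earlier than audit's end (X.start >= 563) AND its end is strictly before handoff's end (X.end < 285) AND its start is strictly after design_review's end (X.start > 361).
load_test: start 185 >= 563? ✗; end 392 < 285? ✗; start 185 > 361? ✗ → no.
lunch: start 125 >= 563? ✗; end 227 < 285? ✓; start 125 > 361? ✗ → no.
onboarding: start 106 >= 563? ✗; end 161 < 285? ✓; start 106 > 361? ✗ → no.
retro: start 219 >= 563? ✗; end 380 < 285? ✗; start 219 > 361? ✗ → no.
snapshot: start 219 >= 563? ✗; end 313 < 285? ✗; start 219 > 361? ✗ → no.
sync_call: start 193 >= 563? ✗; end 450 < 285? ✗; start 193 > 361? ✗ → no.
Result: none.

none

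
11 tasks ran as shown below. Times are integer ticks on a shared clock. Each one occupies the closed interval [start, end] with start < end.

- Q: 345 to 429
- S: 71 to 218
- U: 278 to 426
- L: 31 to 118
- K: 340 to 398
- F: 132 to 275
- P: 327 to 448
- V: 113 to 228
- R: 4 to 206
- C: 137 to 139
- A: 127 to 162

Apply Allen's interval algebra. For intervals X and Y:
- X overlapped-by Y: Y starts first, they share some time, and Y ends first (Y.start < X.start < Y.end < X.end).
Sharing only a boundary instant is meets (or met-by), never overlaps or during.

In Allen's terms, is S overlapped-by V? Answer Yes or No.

S = [71, 218], V = [113, 228].
Actual relation of S to V: overlaps.
Asked whether 'overlapped-by' holds → No.

No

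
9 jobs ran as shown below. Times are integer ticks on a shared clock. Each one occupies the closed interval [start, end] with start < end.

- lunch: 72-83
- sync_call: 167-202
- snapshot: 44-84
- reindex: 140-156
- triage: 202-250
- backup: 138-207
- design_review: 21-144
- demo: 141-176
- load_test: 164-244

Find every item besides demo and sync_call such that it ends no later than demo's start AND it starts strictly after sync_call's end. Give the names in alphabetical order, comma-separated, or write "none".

none

Conditions: its end is no later than demo's start (X.end <= 141) AND its start is strictly after sync_call's end (X.start > 202).
backup: end 207 <= 141? ✗; start 138 > 202? ✗ → no.
design_review: end 144 <= 141? ✗; start 21 > 202? ✗ → no.
load_test: end 244 <= 141? ✗; start 164 > 202? ✗ → no.
lunch: end 83 <= 141? ✓; start 72 > 202? ✗ → no.
reindex: end 156 <= 141? ✗; start 140 > 202? ✗ → no.
snapshot: end 84 <= 141? ✓; start 44 > 202? ✗ → no.
triage: end 250 <= 141? ✗; start 202 > 202? ✗ → no.
Result: none.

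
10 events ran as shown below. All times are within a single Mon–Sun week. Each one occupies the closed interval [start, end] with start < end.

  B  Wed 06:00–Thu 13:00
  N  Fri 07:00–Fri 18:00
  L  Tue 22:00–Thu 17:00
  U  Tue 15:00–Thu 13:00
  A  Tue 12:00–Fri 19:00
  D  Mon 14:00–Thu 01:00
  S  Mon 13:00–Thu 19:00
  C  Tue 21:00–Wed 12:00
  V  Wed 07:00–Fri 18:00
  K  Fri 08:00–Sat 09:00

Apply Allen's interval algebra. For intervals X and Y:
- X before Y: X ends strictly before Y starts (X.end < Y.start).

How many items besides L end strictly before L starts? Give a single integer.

Target L = [Tue 22:00, Thu 17:00].
A [Tue 12:00, Fri 19:00] → contains → no.
B [Wed 06:00, Thu 13:00] → during → no.
C [Tue 21:00, Wed 12:00] → overlaps → no.
D [Mon 14:00, Thu 01:00] → overlaps → no.
K [Fri 08:00, Sat 09:00] → after → no.
N [Fri 07:00, Fri 18:00] → after → no.
S [Mon 13:00, Thu 19:00] → contains → no.
U [Tue 15:00, Thu 13:00] → overlaps → no.
V [Wed 07:00, Fri 18:00] → overlapped-by → no.
Total: 0.

0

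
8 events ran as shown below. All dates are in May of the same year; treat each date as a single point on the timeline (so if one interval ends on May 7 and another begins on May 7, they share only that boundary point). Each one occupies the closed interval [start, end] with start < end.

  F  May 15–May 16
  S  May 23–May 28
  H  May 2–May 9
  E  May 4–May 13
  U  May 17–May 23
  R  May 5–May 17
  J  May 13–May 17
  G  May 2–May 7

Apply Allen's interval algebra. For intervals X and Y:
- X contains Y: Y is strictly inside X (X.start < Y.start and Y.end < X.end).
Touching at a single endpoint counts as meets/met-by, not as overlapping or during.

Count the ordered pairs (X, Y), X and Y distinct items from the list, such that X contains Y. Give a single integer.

Checking all 56 ordered pairs for relation 'contains'; matching pairs in alphabetical order:
(J, F): J contains F ✓
(R, F): R contains F ✓
Count: 2.

2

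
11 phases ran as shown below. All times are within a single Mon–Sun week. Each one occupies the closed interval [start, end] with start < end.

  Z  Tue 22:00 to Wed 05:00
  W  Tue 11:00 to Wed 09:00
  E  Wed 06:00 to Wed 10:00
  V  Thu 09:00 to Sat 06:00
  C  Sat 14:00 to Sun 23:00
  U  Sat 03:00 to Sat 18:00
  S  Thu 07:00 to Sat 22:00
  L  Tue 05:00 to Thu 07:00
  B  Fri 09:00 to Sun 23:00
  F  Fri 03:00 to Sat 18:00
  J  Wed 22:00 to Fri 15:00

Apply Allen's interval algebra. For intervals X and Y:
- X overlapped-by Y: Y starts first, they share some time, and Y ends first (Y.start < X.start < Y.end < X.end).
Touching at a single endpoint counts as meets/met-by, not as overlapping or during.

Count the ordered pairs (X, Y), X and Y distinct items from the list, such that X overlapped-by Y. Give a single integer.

Checking all 110 ordered pairs for relation 'overlapped-by'; matching pairs in alphabetical order:
(B, F): B overlapped-by F ✓
(B, J): B overlapped-by J ✓
(B, S): B overlapped-by S ✓
(B, V): B overlapped-by V ✓
(C, F): C overlapped-by F ✓
(C, S): C overlapped-by S ✓
(C, U): C overlapped-by U ✓
(E, W): E overlapped-by W ✓
(F, J): F overlapped-by J ✓
(F, V): F overlapped-by V ✓
(J, L): J overlapped-by L ✓
(S, J): S overlapped-by J ✓
(U, V): U overlapped-by V ✓
(V, J): V overlapped-by J ✓
Count: 14.

14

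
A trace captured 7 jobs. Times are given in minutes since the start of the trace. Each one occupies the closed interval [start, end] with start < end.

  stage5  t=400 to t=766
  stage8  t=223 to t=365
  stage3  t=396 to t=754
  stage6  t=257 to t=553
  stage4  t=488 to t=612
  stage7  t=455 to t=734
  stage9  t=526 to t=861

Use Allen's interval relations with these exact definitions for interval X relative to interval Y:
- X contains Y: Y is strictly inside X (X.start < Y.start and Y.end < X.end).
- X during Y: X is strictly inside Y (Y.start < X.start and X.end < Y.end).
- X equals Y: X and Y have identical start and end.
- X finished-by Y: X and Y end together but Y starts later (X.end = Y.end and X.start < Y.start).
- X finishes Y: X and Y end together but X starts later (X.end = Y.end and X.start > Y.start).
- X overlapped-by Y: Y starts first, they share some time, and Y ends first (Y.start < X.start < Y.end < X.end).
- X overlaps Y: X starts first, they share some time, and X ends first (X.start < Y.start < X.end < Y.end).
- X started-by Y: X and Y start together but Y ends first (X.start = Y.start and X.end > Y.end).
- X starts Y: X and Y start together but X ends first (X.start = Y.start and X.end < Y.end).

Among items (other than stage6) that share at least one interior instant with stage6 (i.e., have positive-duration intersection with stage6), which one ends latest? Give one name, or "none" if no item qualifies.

stage9

Target stage6 = [t=257, t=553].
stage3 [t=396, t=754] → overlapped-by → candidate.
stage4 [t=488, t=612] → overlapped-by → candidate.
stage5 [t=400, t=766] → overlapped-by → candidate.
stage7 [t=455, t=734] → overlapped-by → candidate.
stage8 [t=223, t=365] → overlaps → candidate.
stage9 [t=526, t=861] → overlapped-by → candidate.
Among candidates, latest end is t=861 → stage9.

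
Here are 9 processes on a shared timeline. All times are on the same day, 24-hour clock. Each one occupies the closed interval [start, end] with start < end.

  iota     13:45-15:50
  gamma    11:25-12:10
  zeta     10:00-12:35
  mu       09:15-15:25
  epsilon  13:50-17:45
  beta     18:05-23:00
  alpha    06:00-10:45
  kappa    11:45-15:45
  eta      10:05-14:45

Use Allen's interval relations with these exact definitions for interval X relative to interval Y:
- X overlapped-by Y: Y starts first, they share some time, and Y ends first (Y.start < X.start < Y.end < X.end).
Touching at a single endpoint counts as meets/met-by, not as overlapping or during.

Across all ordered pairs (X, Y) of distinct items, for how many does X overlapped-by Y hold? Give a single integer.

15

Checking all 72 ordered pairs for relation 'overlapped-by'; matching pairs in alphabetical order:
(epsilon, eta): epsilon overlapped-by eta ✓
(epsilon, iota): epsilon overlapped-by iota ✓
(epsilon, kappa): epsilon overlapped-by kappa ✓
(epsilon, mu): epsilon overlapped-by mu ✓
(eta, alpha): eta overlapped-by alpha ✓
(eta, zeta): eta overlapped-by zeta ✓
(iota, eta): iota overlapped-by eta ✓
(iota, kappa): iota overlapped-by kappa ✓
(iota, mu): iota overlapped-by mu ✓
(kappa, eta): kappa overlapped-by eta ✓
(kappa, gamma): kappa overlapped-by gamma ✓
(kappa, mu): kappa overlapped-by mu ✓
(kappa, zeta): kappa overlapped-by zeta ✓
(mu, alpha): mu overlapped-by alpha ✓
(zeta, alpha): zeta overlapped-by alpha ✓
Count: 15.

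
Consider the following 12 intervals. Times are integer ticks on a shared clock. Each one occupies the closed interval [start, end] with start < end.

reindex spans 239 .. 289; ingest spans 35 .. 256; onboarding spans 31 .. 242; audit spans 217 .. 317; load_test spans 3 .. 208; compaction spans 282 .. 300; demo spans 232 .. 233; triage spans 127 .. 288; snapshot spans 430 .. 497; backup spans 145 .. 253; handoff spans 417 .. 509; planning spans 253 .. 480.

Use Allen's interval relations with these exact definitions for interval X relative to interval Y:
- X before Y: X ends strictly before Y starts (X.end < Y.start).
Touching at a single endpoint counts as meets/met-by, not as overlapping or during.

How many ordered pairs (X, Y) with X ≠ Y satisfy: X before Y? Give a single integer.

30

Checking all 132 ordered pairs for relation 'before'; matching pairs in alphabetical order:
(audit, handoff): audit before handoff ✓
(audit, snapshot): audit before snapshot ✓
(backup, compaction): backup before compaction ✓
(backup, handoff): backup before handoff ✓
(backup, snapshot): backup before snapshot ✓
(compaction, handoff): compaction before handoff ✓
(compaction, snapshot): compaction before snapshot ✓
(demo, compaction): demo before compaction ✓
(demo, handoff): demo before handoff ✓
(demo, planning): demo before planning ✓
(demo, reindex): demo before reindex ✓
(demo, snapshot): demo before snapshot ✓
(ingest, compaction): ingest before compaction ✓
(ingest, handoff): ingest before handoff ✓
(ingest, snapshot): ingest before snapshot ✓
(load_test, audit): load_test before audit ✓
(load_test, compaction): load_test before compaction ✓
(load_test, demo): load_test before demo ✓
(load_test, handoff): load_test before handoff ✓
(load_test, planning): load_test before planning ✓
(load_test, reindex): load_test before reindex ✓
(load_test, snapshot): load_test before snapshot ✓
(onboarding, compaction): onboarding before compaction ✓
(onboarding, handoff): onboarding before handoff ✓
... plus 6 further pairs not listed.
Count: 30.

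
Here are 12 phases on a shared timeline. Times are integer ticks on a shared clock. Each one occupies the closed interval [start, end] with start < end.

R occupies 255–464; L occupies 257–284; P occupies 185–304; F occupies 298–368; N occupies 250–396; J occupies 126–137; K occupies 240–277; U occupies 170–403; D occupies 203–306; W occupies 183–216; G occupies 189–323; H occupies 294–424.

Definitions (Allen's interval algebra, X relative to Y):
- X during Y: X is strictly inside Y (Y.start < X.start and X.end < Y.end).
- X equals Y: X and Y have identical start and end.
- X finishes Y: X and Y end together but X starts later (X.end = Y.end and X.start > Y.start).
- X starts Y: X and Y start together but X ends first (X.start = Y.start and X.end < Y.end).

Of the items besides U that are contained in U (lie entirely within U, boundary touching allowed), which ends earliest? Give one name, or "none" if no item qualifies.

W

Target U = [170, 403].
D [203, 306] → during → candidate.
F [298, 368] → during → candidate.
G [189, 323] → during → candidate.
H [294, 424] → overlapped-by → excluded.
J [126, 137] → before → excluded.
K [240, 277] → during → candidate.
L [257, 284] → during → candidate.
N [250, 396] → during → candidate.
P [185, 304] → during → candidate.
R [255, 464] → overlapped-by → excluded.
W [183, 216] → during → candidate.
Among candidates, earliest end is 216 → W.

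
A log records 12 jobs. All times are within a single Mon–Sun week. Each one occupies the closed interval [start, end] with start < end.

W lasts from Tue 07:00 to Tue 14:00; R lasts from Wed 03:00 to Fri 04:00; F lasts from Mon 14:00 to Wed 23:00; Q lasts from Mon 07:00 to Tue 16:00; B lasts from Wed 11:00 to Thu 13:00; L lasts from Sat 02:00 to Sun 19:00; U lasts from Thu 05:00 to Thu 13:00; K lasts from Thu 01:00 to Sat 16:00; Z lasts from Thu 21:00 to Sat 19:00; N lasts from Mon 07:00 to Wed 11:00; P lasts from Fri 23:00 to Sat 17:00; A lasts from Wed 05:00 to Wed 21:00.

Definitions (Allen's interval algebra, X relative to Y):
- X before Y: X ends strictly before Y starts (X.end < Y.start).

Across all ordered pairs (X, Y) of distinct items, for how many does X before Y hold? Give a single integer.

39

Checking all 132 ordered pairs for relation 'before'; matching pairs in alphabetical order:
(A, K): A before K ✓
(A, L): A before L ✓
(A, P): A before P ✓
(A, U): A before U ✓
(A, Z): A before Z ✓
(B, L): B before L ✓
(B, P): B before P ✓
(B, Z): B before Z ✓
(F, K): F before K ✓
(F, L): F before L ✓
(F, P): F before P ✓
(F, U): F before U ✓
(F, Z): F before Z ✓
(N, K): N before K ✓
(N, L): N before L ✓
(N, P): N before P ✓
(N, U): N before U ✓
(N, Z): N before Z ✓
(Q, A): Q before A ✓
(Q, B): Q before B ✓
(Q, K): Q before K ✓
(Q, L): Q before L ✓
(Q, P): Q before P ✓
(Q, R): Q before R ✓
... plus 15 further pairs not listed.
Count: 39.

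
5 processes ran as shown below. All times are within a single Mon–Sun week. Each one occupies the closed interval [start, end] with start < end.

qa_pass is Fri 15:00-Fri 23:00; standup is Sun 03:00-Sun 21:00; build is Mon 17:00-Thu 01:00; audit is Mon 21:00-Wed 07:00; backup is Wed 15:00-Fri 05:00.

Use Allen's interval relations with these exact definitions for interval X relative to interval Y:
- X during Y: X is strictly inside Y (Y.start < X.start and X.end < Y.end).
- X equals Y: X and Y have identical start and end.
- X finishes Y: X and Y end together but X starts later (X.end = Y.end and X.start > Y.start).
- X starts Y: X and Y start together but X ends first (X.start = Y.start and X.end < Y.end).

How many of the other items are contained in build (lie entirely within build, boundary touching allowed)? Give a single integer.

Target build = [Mon 17:00, Thu 01:00].
audit [Mon 21:00, Wed 07:00] → during → counts.
backup [Wed 15:00, Fri 05:00] → overlapped-by → no.
qa_pass [Fri 15:00, Fri 23:00] → after → no.
standup [Sun 03:00, Sun 21:00] → after → no.
Total: 1.

1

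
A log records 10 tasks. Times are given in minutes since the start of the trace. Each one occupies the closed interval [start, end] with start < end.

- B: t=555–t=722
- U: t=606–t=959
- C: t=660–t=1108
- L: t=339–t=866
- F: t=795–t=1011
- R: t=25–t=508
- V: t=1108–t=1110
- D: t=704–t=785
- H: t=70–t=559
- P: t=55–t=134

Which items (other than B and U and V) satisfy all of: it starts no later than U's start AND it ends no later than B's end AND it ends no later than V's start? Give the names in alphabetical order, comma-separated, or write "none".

H, P, R

Conditions: its start is no later than U's start (X.start <= t=606) AND its end is no later than B's end (X.end <= t=722) AND its end is no later than V's start (X.end <= t=1108).
C: start t=660 <= t=606? ✗; end t=1108 <= t=722? ✗; end t=1108 <= t=1108? ✓ → no.
D: start t=704 <= t=606? ✗; end t=785 <= t=722? ✗; end t=785 <= t=1108? ✓ → no.
F: start t=795 <= t=606? ✗; end t=1011 <= t=722? ✗; end t=1011 <= t=1108? ✓ → no.
H: start t=70 <= t=606? ✓; end t=559 <= t=722? ✓; end t=559 <= t=1108? ✓ → yes.
L: start t=339 <= t=606? ✓; end t=866 <= t=722? ✗; end t=866 <= t=1108? ✓ → no.
P: start t=55 <= t=606? ✓; end t=134 <= t=722? ✓; end t=134 <= t=1108? ✓ → yes.
R: start t=25 <= t=606? ✓; end t=508 <= t=722? ✓; end t=508 <= t=1108? ✓ → yes.
Result: H, P, R.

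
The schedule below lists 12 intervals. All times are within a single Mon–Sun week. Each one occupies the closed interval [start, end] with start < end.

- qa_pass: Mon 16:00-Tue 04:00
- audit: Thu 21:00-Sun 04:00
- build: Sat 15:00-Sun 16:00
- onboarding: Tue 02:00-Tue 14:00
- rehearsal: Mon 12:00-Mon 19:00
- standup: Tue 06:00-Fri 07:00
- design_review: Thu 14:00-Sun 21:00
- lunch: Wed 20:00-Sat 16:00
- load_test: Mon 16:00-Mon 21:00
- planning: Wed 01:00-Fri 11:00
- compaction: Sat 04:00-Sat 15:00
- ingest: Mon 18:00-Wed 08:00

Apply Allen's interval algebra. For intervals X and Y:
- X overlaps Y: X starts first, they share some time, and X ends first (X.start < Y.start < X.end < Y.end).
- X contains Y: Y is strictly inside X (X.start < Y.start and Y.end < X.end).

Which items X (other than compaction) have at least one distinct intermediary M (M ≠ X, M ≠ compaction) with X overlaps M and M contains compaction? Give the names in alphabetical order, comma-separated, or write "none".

lunch, planning, standup

Target compaction = [Sat 04:00, Sat 15:00].
Intermediaries M with M contains compaction: audit, design_review, lunch.
Via audit — items with X overlaps audit: lunch, planning, standup.
Via design_review — items with X overlaps design_review: lunch, planning, standup.
Via lunch — items with X overlaps lunch: planning, standup.
Union: lunch, planning, standup.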